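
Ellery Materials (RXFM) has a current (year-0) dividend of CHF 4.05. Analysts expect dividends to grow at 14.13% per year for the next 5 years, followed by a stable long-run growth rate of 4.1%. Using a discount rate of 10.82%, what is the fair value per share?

CHF 94.82

Two-stage DDM. Project D₁…D_5 at 0.1413, terminal growth 0.041, discount at r = 0.1082.
D_1 = 4.6223
D_2 = 5.2754
D_3 = 6.0208
D_4 = 6.8715
D_5 = 7.8425
Terminal value at t=5: TV = D_6/(r−g) = 8.1640/(0.1082−0.041) = 121.4886
P₀ = 4.6223/(1+0.1082)^1 + 5.2754/(1+0.1082)^2 + 6.0208/(1+0.1082)^3 + 6.8715/(1+0.1082)^4 + 7.8425/(1+0.1082)^5 + 121.4886/(1+0.1082)^5 = 94.8234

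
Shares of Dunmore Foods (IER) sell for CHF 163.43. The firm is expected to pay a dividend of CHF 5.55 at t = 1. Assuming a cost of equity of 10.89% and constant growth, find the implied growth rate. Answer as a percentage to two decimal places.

7.49%

From P₀ = D₁/(r − g), the implied growth is g = r − D₁/P₀.
g = 0.1089 − 5.55/163.43 = 0.1089 − 0.03396 = 0.07494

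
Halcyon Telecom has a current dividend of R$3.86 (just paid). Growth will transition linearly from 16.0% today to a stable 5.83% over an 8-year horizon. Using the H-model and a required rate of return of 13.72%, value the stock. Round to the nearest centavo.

H-model: P₀ = D₀[(1+g_L) + H(g_S−g_L)]/(r−g_L), with H = 8/2 = 4.
P₀ = 3.86 × [(1+0.0583) + 4×(0.16−0.0583)] / (0.1372−0.0583)
   = 3.86 × 1.4651 / 0.0789 = 71.6766

R$71.68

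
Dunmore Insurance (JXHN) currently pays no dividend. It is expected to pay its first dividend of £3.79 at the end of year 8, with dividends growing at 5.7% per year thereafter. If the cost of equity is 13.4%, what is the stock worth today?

Deferred-dividend DDM. At t=7 the remaining stream is a growing perpetuity with first payment D_8 = 3.79.
V_7 = D_8/(r−g) = 3.79/(0.134−0.057) = 49.2208
P₀ = V_7/(1+r)^7 = 49.2208/(1+0.134)^7 = 20.4107

£20.41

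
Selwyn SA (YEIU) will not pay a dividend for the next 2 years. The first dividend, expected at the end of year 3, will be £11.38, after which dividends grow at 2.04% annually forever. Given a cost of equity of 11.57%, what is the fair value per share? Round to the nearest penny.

Deferred-dividend DDM. At t=2 the remaining stream is a growing perpetuity with first payment D_3 = 11.38.
V_2 = D_3/(r−g) = 11.38/(0.1157−0.0204) = 119.4124
P₀ = V_2/(1+r)^2 = 119.4124/(1+0.1157)^2 = 95.9300

£95.93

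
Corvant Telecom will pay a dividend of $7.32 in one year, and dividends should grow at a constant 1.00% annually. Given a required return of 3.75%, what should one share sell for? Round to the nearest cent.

Gordon growth model: P₀ = D₁/(r − g), with D₁ = 7.32 given directly.
P₀ = 7.3200 / (0.0375 − 0.01) = 7.3200 / 0.0275 = 266.1818

$266.18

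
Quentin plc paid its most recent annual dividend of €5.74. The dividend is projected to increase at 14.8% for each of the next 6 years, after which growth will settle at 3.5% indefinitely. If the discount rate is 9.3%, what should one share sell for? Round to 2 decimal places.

€178.56

Two-stage DDM. Project D₁…D_6 at 0.148, terminal growth 0.035, discount at r = 0.093.
D_1 = 6.5895
D_2 = 7.5648
D_3 = 8.6844
D_4 = 9.9696
D_5 = 11.4451
D_6 = 13.1390
Terminal value at t=6: TV = D_7/(r−g) = 13.5989/(0.093−0.035) = 234.4637
P₀ = 6.5895/(1+0.093)^1 + 7.5648/(1+0.093)^2 + 8.6844/(1+0.093)^3 + 9.9696/(1+0.093)^4 + 11.4451/(1+0.093)^5 + 13.1390/(1+0.093)^6 + 234.4637/(1+0.093)^6 = 178.5571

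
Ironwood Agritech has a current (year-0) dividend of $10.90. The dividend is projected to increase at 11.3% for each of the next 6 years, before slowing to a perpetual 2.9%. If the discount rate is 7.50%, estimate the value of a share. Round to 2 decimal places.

Two-stage DDM. Project D₁…D_6 at 0.113, terminal growth 0.029, discount at r = 0.075.
D_1 = 12.1317
D_2 = 13.5026
D_3 = 15.0284
D_4 = 16.7266
D_5 = 18.6167
D_6 = 20.7204
Terminal value at t=6: TV = D_7/(r−g) = 21.3213/(0.075−0.029) = 463.5056
P₀ = 12.1317/(1+0.075)^1 + 13.5026/(1+0.075)^2 + 15.0284/(1+0.075)^3 + 16.7266/(1+0.075)^4 + 18.6167/(1+0.075)^5 + 20.7204/(1+0.075)^6 + 463.5056/(1+0.075)^6 = 374.3191

$374.32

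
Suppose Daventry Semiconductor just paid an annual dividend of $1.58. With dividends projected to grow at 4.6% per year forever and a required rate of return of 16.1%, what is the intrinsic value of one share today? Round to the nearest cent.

Gordon growth model: P₀ = D₁/(r − g). D₁ = 1.58 × (1 + 0.046) = 1.6527.
P₀ = 1.6527 / (0.161 − 0.046) = 1.6527 / 0.115 = 14.3711

$14.37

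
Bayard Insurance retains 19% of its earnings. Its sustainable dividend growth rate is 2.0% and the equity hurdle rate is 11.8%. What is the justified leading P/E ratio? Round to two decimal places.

Payout ratio b = 1 − 0.19 = 0.81.
Justified leading P/E = b/(r−g) = 0.81/(0.118−0.02) = 8.2653

8.27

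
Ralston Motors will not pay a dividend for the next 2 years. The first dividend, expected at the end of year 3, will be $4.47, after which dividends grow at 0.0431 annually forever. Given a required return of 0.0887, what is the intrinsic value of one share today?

Deferred-dividend DDM. At t=2 the remaining stream is a growing perpetuity with first payment D_3 = 4.47.
V_2 = D_3/(r−g) = 4.47/(0.0887−0.0431) = 98.0263
P₀ = V_2/(1+r)^2 = 98.0263/(1+0.0887)^2 = 82.7039

$82.70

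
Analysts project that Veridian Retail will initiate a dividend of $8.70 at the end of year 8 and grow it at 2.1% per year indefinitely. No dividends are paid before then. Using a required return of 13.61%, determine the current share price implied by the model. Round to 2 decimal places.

Deferred-dividend DDM. At t=7 the remaining stream is a growing perpetuity with first payment D_8 = 8.70.
V_7 = D_8/(r−g) = 8.70/(0.1361−0.021) = 75.5864
P₀ = V_7/(1+r)^7 = 75.5864/(1+0.1361)^7 = 30.9405

$30.94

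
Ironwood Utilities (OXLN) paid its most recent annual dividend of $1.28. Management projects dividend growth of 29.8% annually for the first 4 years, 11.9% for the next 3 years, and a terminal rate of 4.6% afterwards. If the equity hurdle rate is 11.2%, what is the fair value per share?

$53.24

Three-stage DDM. Project D₁…D_7; terminal Gordon value at t=7 with g = 0.046; discount at r = 0.112.
D_1 = 1.6614
D_2 = 2.1565
D_3 = 2.7992
D_4 = 3.6334
D_5 = 4.0657
D_6 = 4.5496
D_7 = 5.0910
TV_7 = 5.3251/(0.112−0.046) = 80.6839
P₀ = Σ Dₜ/(1+r)ᵗ + TV_7/(1+r)^7 = 53.2443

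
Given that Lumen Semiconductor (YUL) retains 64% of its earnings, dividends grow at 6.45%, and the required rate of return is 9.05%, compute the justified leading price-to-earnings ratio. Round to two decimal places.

Payout ratio b = 1 − 0.64 = 0.36.
Justified leading P/E = b/(r−g) = 0.36/(0.0905−0.0645) = 13.8462

13.85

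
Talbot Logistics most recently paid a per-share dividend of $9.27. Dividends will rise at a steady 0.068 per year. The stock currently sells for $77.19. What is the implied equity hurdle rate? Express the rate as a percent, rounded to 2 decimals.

19.63%

Rearranging the constant-growth DDM: r = D₁/P₀ + g.
D₁ = 9.27 × (1 + 0.068) = 9.9004.
r = 9.9004 / 77.19 + 0.068 = 0.12826 + 0.068 = 0.19626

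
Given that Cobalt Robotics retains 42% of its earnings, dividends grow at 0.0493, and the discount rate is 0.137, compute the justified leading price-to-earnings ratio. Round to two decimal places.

Payout ratio b = 1 − 0.42 = 0.58.
Justified leading P/E = b/(r−g) = 0.58/(0.137−0.0493) = 6.6135

6.61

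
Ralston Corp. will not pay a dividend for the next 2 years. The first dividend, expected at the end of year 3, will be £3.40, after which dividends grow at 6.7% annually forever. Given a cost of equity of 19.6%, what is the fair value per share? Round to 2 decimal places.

£18.43

Deferred-dividend DDM. At t=2 the remaining stream is a growing perpetuity with first payment D_3 = 3.40.
V_2 = D_3/(r−g) = 3.40/(0.196−0.067) = 26.3566
P₀ = V_2/(1+r)^2 = 26.3566/(1+0.196)^2 = 18.4258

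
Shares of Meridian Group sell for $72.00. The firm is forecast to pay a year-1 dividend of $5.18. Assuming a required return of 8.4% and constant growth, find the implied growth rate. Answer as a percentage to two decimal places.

1.21%

From P₀ = D₁/(r − g), the implied growth is g = r − D₁/P₀.
g = 0.084 − 5.18/72.00 = 0.084 − 0.07194 = 0.01206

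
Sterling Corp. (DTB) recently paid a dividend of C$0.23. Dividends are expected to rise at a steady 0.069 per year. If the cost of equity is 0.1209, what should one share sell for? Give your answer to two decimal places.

Gordon growth model: P₀ = D₁/(r − g). D₁ = 0.23 × (1 + 0.069) = 0.2459.
P₀ = 0.2459 / (0.1209 − 0.069) = 0.2459 / 0.0519 = 4.7374

C$4.74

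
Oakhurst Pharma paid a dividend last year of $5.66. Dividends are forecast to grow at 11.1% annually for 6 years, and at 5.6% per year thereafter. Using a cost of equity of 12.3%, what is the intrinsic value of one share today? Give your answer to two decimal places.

$116.35

Two-stage DDM. Project D₁…D_6 at 0.111, terminal growth 0.056, discount at r = 0.123.
D_1 = 6.2883
D_2 = 6.9863
D_3 = 7.7617
D_4 = 8.6233
D_5 = 9.5805
D_6 = 10.6439
Terminal value at t=6: TV = D_7/(r−g) = 11.2400/(0.123−0.056) = 167.7606
P₀ = 6.2883/(1+0.123)^1 + 6.9863/(1+0.123)^2 + 7.7617/(1+0.123)^3 + 8.6233/(1+0.123)^4 + 9.5805/(1+0.123)^5 + 10.6439/(1+0.123)^6 + 167.7606/(1+0.123)^6 = 116.3518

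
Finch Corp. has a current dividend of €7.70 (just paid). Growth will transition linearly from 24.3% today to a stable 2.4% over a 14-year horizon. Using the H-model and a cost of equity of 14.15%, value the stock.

€167.57

H-model: P₀ = D₀[(1+g_L) + H(g_S−g_L)]/(r−g_L), with H = 14/2 = 7.
P₀ = 7.70 × [(1+0.024) + 7×(0.243−0.024)] / (0.1415−0.024)
   = 7.70 × 2.5570 / 0.1175 = 167.5651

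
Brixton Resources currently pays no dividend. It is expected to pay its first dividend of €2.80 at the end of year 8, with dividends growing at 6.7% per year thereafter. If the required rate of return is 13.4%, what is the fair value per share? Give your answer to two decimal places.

€17.33

Deferred-dividend DDM. At t=7 the remaining stream is a growing perpetuity with first payment D_8 = 2.80.
V_7 = D_8/(r−g) = 2.80/(0.134−0.067) = 41.7910
P₀ = V_7/(1+r)^7 = 41.7910/(1+0.134)^7 = 17.3297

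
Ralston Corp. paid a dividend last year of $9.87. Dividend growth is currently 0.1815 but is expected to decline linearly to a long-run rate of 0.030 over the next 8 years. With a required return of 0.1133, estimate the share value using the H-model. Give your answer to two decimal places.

$193.85

H-model: P₀ = D₀[(1+g_L) + H(g_S−g_L)]/(r−g_L), with H = 8/2 = 4.
P₀ = 9.87 × [(1+0.03) + 4×(0.1815−0.03)] / (0.1133−0.03)
   = 9.87 × 1.6360 / 0.0833 = 193.8454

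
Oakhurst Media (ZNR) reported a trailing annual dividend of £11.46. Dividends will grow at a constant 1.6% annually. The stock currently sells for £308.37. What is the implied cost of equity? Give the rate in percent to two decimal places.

5.38%

Rearranging the constant-growth DDM: r = D₁/P₀ + g.
D₁ = 11.46 × (1 + 0.016) = 11.6434.
r = 11.6434 / 308.37 + 0.016 = 0.03776 + 0.016 = 0.05376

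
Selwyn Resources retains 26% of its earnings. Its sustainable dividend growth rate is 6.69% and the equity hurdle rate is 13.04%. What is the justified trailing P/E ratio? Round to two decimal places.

Payout ratio b = 1 − 0.26 = 0.74.
Justified trailing P/E = b(1+g)/(r−g) = 0.74×(1+0.0669)/(0.1304−0.0669) = 12.4332

12.43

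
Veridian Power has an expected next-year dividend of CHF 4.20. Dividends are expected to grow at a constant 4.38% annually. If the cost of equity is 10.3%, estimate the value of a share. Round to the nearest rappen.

CHF 70.95

Gordon growth model: P₀ = D₁/(r − g), with D₁ = 4.20 given directly.
P₀ = 4.2000 / (0.103 − 0.0438) = 4.2000 / 0.0592 = 70.9459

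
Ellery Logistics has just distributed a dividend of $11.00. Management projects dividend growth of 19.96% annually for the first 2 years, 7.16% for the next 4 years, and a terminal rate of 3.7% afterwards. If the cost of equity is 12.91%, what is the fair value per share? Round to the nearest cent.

Three-stage DDM. Project D₁…D_6; terminal Gordon value at t=6 with g = 0.037; discount at r = 0.1291.
D_1 = 13.1956
D_2 = 15.8294
D_3 = 16.9628
D_4 = 18.1774
D_5 = 19.4789
D_6 = 20.8736
TV_6 = 21.6459/(0.1291−0.037) = 235.0258
P₀ = Σ Dₜ/(1+r)ᵗ + TV_6/(1+r)^6 = 181.1885

$181.19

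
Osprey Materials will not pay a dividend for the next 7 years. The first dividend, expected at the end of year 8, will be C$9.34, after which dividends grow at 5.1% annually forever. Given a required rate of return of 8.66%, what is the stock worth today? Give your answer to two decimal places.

Deferred-dividend DDM. At t=7 the remaining stream is a growing perpetuity with first payment D_8 = 9.34.
V_7 = D_8/(r−g) = 9.34/(0.0866−0.051) = 262.3596
P₀ = V_7/(1+r)^7 = 262.3596/(1+0.0866)^7 = 146.6929

C$146.69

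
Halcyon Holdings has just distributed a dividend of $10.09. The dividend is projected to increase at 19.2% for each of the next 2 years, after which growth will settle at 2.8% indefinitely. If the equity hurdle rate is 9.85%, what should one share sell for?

$196.07

Two-stage DDM. Project D₁…D_2 at 0.192, terminal growth 0.028, discount at r = 0.0985.
D_1 = 12.0273
D_2 = 14.3365
Terminal value at t=2: TV = D_3/(r−g) = 14.7379/(0.0985−0.028) = 209.0488
P₀ = 12.0273/(1+0.0985)^1 + 14.3365/(1+0.0985)^2 + 209.0488/(1+0.0985)^2 = 196.0693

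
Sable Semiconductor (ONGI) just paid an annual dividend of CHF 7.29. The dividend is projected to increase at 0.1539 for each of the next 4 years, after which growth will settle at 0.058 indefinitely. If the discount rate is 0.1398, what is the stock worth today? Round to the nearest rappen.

Two-stage DDM. Project D₁…D_4 at 0.1539, terminal growth 0.058, discount at r = 0.1398.
D_1 = 8.4119
D_2 = 9.7065
D_3 = 11.2004
D_4 = 12.9241
Terminal value at t=4: TV = D_5/(r−g) = 13.6737/(0.1398−0.058) = 167.1601
P₀ = 8.4119/(1+0.1398)^1 + 9.7065/(1+0.1398)^2 + 11.2004/(1+0.1398)^3 + 12.9241/(1+0.1398)^4 + 167.1601/(1+0.1398)^4 = 129.1147

CHF 129.11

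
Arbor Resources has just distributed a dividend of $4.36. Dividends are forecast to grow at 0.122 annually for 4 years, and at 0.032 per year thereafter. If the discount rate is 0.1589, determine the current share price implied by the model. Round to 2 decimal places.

$47.25

Two-stage DDM. Project D₁…D_4 at 0.122, terminal growth 0.032, discount at r = 0.1589.
D_1 = 4.8919
D_2 = 5.4887
D_3 = 6.1584
D_4 = 6.9097
Terminal value at t=4: TV = D_5/(r−g) = 7.1308/(0.1589−0.032) = 56.1922
P₀ = 4.8919/(1+0.1589)^1 + 5.4887/(1+0.1589)^2 + 6.1584/(1+0.1589)^3 + 6.9097/(1+0.1589)^4 + 56.1922/(1+0.1589)^4 = 47.2477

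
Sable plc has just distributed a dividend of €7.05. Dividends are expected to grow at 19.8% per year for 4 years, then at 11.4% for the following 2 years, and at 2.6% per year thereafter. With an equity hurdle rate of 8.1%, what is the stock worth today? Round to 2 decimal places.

Three-stage DDM. Project D₁…D_6; terminal Gordon value at t=6 with g = 0.026; discount at r = 0.081.
D_1 = 8.4459
D_2 = 10.1182
D_3 = 12.1216
D_4 = 14.5217
D_5 = 16.1771
D_6 = 18.0213
TV_6 = 18.4899/(0.081−0.026) = 336.1797
P₀ = Σ Dₜ/(1+r)ᵗ + TV_6/(1+r)^6 = 269.6317

€269.63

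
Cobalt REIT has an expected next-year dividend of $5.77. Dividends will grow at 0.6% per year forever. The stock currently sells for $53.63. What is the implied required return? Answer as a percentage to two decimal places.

Rearranging the constant-growth DDM: r = D₁/P₀ + g.
r = 5.7700 / 53.63 + 0.006 = 0.10759 + 0.006 = 0.11359

11.36%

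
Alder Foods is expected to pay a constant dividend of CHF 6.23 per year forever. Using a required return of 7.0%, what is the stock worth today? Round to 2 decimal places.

Zero-growth DDM (perpetuity): P₀ = D/r = 6.23 / 0.07 = 89.0000

CHF 89.00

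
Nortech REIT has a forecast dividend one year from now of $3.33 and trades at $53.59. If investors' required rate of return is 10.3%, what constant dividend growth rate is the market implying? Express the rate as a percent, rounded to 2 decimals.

4.09%

From P₀ = D₁/(r − g), the implied growth is g = r − D₁/P₀.
g = 0.103 − 3.33/53.59 = 0.103 − 0.06214 = 0.04086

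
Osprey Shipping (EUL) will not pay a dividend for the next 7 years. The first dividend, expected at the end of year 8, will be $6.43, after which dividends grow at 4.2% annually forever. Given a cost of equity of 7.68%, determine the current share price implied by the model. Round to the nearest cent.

Deferred-dividend DDM. At t=7 the remaining stream is a growing perpetuity with first payment D_8 = 6.43.
V_7 = D_8/(r−g) = 6.43/(0.0768−0.042) = 184.7701
P₀ = V_7/(1+r)^7 = 184.7701/(1+0.0768)^7 = 110.0744

$110.07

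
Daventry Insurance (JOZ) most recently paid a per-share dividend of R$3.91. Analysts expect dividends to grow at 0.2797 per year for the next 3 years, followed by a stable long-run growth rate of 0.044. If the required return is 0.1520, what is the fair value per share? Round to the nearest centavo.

Two-stage DDM. Project D₁…D_3 at 0.2797, terminal growth 0.044, discount at r = 0.152.
D_1 = 5.0036
D_2 = 6.4031
D_3 = 8.1941
Terminal value at t=3: TV = D_4/(r−g) = 8.5546/(0.152−0.044) = 79.2096
P₀ = 5.0036/(1+0.152)^1 + 6.4031/(1+0.152)^2 + 8.1941/(1+0.152)^3 + 79.2096/(1+0.152)^3 = 66.3389

R$66.34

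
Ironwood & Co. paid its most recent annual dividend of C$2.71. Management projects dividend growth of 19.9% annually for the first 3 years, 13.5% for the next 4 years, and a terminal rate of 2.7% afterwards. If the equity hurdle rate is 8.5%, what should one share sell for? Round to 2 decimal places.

Three-stage DDM. Project D₁…D_7; terminal Gordon value at t=7 with g = 0.027; discount at r = 0.085.
D_1 = 3.2493
D_2 = 3.8959
D_3 = 4.6712
D_4 = 5.3018
D_5 = 6.0175
D_6 = 6.8299
D_7 = 7.7519
TV_7 = 7.9612/(0.085−0.027) = 137.2628
P₀ = Σ Dₜ/(1+r)ᵗ + TV_7/(1+r)^7 = 103.8978

C$103.90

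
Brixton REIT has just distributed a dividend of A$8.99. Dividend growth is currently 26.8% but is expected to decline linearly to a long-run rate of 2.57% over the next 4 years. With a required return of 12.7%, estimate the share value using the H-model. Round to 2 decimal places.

H-model: P₀ = D₀[(1+g_L) + H(g_S−g_L)]/(r−g_L), with H = 4/2 = 2.
P₀ = 8.99 × [(1+0.0257) + 2×(0.268−0.0257)] / (0.127−0.0257)
   = 8.99 × 1.5103 / 0.1013 = 134.0335

A$134.03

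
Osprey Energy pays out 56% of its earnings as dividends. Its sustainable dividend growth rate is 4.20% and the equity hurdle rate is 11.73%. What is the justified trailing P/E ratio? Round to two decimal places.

7.75

Justified trailing P/E = b(1+g)/(r−g) = 0.56×(1+0.042)/(0.1173−0.042) = 7.7493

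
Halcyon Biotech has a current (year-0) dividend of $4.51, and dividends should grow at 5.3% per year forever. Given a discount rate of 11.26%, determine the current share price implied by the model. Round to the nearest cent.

$79.68

Gordon growth model: P₀ = D₁/(r − g). D₁ = 4.51 × (1 + 0.053) = 4.7490.
P₀ = 4.7490 / (0.1126 − 0.053) = 4.7490 / 0.0596 = 79.6817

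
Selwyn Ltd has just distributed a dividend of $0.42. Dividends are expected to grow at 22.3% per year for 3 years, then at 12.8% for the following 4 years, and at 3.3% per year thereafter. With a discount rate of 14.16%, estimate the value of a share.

$8.14

Three-stage DDM. Project D₁…D_7; terminal Gordon value at t=7 with g = 0.033; discount at r = 0.1416.
D_1 = 0.5137
D_2 = 0.6282
D_3 = 0.7683
D_4 = 0.8666
D_5 = 0.9776
D_6 = 1.1027
D_7 = 1.2438
TV_7 = 1.2849/(0.1416−0.033) = 11.8314
P₀ = Σ Dₜ/(1+r)ᵗ + TV_7/(1+r)^7 = 8.1353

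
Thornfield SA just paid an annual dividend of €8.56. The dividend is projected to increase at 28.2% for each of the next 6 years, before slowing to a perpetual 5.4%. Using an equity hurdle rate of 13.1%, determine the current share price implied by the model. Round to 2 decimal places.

Two-stage DDM. Project D₁…D_6 at 0.282, terminal growth 0.054, discount at r = 0.131.
D_1 = 10.9739
D_2 = 14.0686
D_3 = 18.0359
D_4 = 23.1220
D_5 = 29.6424
D_6 = 38.0016
Terminal value at t=6: TV = D_7/(r−g) = 40.0537/(0.131−0.054) = 520.1778
P₀ = 10.9739/(1+0.131)^1 + 14.0686/(1+0.131)^2 + 18.0359/(1+0.131)^3 + 23.1220/(1+0.131)^4 + 29.6424/(1+0.131)^5 + 38.0016/(1+0.131)^6 + 520.1778/(1+0.131)^6 = 330.0013

€330.00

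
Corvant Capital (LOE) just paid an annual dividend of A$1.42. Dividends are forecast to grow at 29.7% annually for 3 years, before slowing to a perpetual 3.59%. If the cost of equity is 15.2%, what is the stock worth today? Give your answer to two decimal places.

A$23.51

Two-stage DDM. Project D₁…D_3 at 0.297, terminal growth 0.0359, discount at r = 0.152.
D_1 = 1.8417
D_2 = 2.3887
D_3 = 3.0982
Terminal value at t=3: TV = D_4/(r−g) = 3.2094/(0.152−0.0359) = 27.6436
P₀ = 1.8417/(1+0.152)^1 + 2.3887/(1+0.152)^2 + 3.0982/(1+0.152)^3 + 27.6436/(1+0.152)^3 = 23.5068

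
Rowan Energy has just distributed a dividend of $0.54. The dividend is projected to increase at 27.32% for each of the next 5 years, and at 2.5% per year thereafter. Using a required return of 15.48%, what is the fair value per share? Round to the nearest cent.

Two-stage DDM. Project D₁…D_5 at 0.2732, terminal growth 0.025, discount at r = 0.1548.
D_1 = 0.6875
D_2 = 0.8754
D_3 = 1.1145
D_4 = 1.4190
D_5 = 1.8067
Terminal value at t=5: TV = D_6/(r−g) = 1.8518/(0.1548−0.025) = 14.2668
P₀ = 0.6875/(1+0.1548)^1 + 0.8754/(1+0.1548)^2 + 1.1145/(1+0.1548)^3 + 1.4190/(1+0.1548)^4 + 1.8067/(1+0.1548)^5 + 14.2668/(1+0.1548)^5 = 10.6000

$10.60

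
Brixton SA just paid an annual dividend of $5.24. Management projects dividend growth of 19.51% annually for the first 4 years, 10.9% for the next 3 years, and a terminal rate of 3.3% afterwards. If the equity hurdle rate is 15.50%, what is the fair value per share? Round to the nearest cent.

Three-stage DDM. Project D₁…D_7; terminal Gordon value at t=7 with g = 0.033; discount at r = 0.155.
D_1 = 6.2623
D_2 = 7.4841
D_3 = 8.9443
D_4 = 10.6893
D_5 = 11.8544
D_6 = 13.1465
D_7 = 14.5795
TV_7 = 15.0606/(0.155−0.033) = 123.4478
P₀ = Σ Dₜ/(1+r)ᵗ + TV_7/(1+r)^7 = 84.4858

$84.49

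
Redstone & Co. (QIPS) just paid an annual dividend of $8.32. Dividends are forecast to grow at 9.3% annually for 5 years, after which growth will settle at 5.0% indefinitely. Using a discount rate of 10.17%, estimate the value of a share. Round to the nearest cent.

Two-stage DDM. Project D₁…D_5 at 0.093, terminal growth 0.05, discount at r = 0.1017.
D_1 = 9.0938
D_2 = 9.9395
D_3 = 10.8639
D_4 = 11.8742
D_5 = 12.9785
Terminal value at t=5: TV = D_6/(r−g) = 13.6274/(0.1017−0.05) = 263.5863
P₀ = 9.0938/(1+0.1017)^1 + 9.9395/(1+0.1017)^2 + 10.8639/(1+0.1017)^3 + 11.8742/(1+0.1017)^4 + 12.9785/(1+0.1017)^5 + 263.5863/(1+0.1017)^5 = 203.0323

$203.03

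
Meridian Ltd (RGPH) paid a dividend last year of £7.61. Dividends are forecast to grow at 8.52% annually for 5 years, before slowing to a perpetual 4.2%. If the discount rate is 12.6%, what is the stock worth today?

Two-stage DDM. Project D₁…D_5 at 0.0852, terminal growth 0.042, discount at r = 0.126.
D_1 = 8.2584
D_2 = 8.9620
D_3 = 9.7255
D_4 = 10.5542
D_5 = 11.4534
Terminal value at t=5: TV = D_6/(r−g) = 11.9344/(0.126−0.042) = 142.0764
P₀ = 8.2584/(1+0.126)^1 + 8.9620/(1+0.126)^2 + 9.7255/(1+0.126)^3 + 10.5542/(1+0.126)^4 + 11.4534/(1+0.126)^5 + 142.0764/(1+0.126)^5 = 112.6012

£112.60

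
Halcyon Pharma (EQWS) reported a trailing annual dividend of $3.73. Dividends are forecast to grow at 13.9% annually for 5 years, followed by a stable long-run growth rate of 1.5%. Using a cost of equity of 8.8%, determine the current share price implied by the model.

$86.65

Two-stage DDM. Project D₁…D_5 at 0.139, terminal growth 0.015, discount at r = 0.088.
D_1 = 4.2485
D_2 = 4.8390
D_3 = 5.5116
D_4 = 6.2777
D_5 = 7.1504
Terminal value at t=5: TV = D_6/(r−g) = 7.2576/(0.088−0.015) = 99.4193
P₀ = 4.2485/(1+0.088)^1 + 4.8390/(1+0.088)^2 + 5.5116/(1+0.088)^3 + 6.2777/(1+0.088)^4 + 7.1504/(1+0.088)^5 + 99.4193/(1+0.088)^5 = 86.6542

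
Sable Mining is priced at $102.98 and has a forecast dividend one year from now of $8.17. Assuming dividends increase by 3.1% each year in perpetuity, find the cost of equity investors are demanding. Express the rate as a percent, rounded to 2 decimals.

Rearranging the constant-growth DDM: r = D₁/P₀ + g.
r = 8.1700 / 102.98 + 0.031 = 0.07934 + 0.031 = 0.11034

11.03%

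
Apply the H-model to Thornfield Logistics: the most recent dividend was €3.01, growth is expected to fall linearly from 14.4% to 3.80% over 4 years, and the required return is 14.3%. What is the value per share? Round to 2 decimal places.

€35.83

H-model: P₀ = D₀[(1+g_L) + H(g_S−g_L)]/(r−g_L), with H = 4/2 = 2.
P₀ = 3.01 × [(1+0.038) + 2×(0.144−0.038)] / (0.143−0.038)
   = 3.01 × 1.2500 / 0.105 = 35.8333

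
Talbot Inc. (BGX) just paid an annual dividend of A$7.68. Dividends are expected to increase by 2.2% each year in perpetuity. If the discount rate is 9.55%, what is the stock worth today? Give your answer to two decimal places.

A$106.79

Gordon growth model: P₀ = D₁/(r − g). D₁ = 7.68 × (1 + 0.022) = 7.8490.
P₀ = 7.8490 / (0.0955 − 0.022) = 7.8490 / 0.0735 = 106.7886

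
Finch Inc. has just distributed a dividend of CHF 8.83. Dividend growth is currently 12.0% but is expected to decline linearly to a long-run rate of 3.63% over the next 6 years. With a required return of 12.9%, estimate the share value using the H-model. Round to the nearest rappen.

H-model: P₀ = D₀[(1+g_L) + H(g_S−g_L)]/(r−g_L), with H = 6/2 = 3.
P₀ = 8.83 × [(1+0.0363) + 3×(0.12−0.0363)] / (0.129−0.0363)
   = 8.83 × 1.2874 / 0.0927 = 122.6294

CHF 122.63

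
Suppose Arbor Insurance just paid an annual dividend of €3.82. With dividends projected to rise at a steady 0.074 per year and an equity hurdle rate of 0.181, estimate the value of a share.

Gordon growth model: P₀ = D₁/(r − g). D₁ = 3.82 × (1 + 0.074) = 4.1027.
P₀ = 4.1027 / (0.181 − 0.074) = 4.1027 / 0.107 = 38.3428

€38.34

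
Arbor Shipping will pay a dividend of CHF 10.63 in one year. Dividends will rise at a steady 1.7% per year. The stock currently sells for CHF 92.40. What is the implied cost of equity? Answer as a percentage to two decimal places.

13.20%

Rearranging the constant-growth DDM: r = D₁/P₀ + g.
r = 10.6300 / 92.40 + 0.017 = 0.11504 + 0.017 = 0.13204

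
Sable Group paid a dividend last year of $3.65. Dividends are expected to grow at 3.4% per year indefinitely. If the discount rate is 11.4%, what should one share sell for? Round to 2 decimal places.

$47.18

Gordon growth model: P₀ = D₁/(r − g). D₁ = 3.65 × (1 + 0.034) = 3.7741.
P₀ = 3.7741 / (0.114 − 0.034) = 3.7741 / 0.08 = 47.1763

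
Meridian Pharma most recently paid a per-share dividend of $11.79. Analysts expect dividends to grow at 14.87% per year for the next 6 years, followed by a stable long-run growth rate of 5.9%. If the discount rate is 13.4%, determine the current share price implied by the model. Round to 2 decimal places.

$253.87

Two-stage DDM. Project D₁…D_6 at 0.1487, terminal growth 0.059, discount at r = 0.134.
D_1 = 13.5432
D_2 = 15.5570
D_3 = 17.8704
D_4 = 20.5277
D_5 = 23.5802
D_6 = 27.0865
Terminal value at t=6: TV = D_7/(r−g) = 28.6846/(0.134−0.059) = 382.4619
P₀ = 13.5432/(1+0.134)^1 + 15.5570/(1+0.134)^2 + 17.8704/(1+0.134)^3 + 20.5277/(1+0.134)^4 + 23.5802/(1+0.134)^5 + 27.0865/(1+0.134)^6 + 382.4619/(1+0.134)^6 = 253.8695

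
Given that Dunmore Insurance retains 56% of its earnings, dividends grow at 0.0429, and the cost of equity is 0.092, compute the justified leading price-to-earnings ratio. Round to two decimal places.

8.96

Payout ratio b = 1 − 0.56 = 0.44.
Justified leading P/E = b/(r−g) = 0.44/(0.092−0.0429) = 8.9613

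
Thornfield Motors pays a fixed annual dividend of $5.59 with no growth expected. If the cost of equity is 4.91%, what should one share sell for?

$113.85

Zero-growth DDM (perpetuity): P₀ = D/r = 5.59 / 0.0491 = 113.8493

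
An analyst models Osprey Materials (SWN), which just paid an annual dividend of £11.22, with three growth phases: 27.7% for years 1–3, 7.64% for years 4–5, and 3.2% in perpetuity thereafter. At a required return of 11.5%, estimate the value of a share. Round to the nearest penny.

£271.72

Three-stage DDM. Project D₁…D_5; terminal Gordon value at t=5 with g = 0.032; discount at r = 0.115.
D_1 = 14.3279
D_2 = 18.2968
D_3 = 23.3650
D_4 = 25.1501
D_5 = 27.0715
TV_5 = 27.9378/(0.115−0.032) = 336.6003
P₀ = Σ Dₜ/(1+r)ᵗ + TV_5/(1+r)^5 = 271.7205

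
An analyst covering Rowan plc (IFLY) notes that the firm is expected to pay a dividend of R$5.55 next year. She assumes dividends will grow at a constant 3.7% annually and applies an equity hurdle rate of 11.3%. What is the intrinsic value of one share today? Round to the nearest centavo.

R$73.03

Gordon growth model: P₀ = D₁/(r − g), with D₁ = 5.55 given directly.
P₀ = 5.5500 / (0.113 − 0.037) = 5.5500 / 0.076 = 73.0263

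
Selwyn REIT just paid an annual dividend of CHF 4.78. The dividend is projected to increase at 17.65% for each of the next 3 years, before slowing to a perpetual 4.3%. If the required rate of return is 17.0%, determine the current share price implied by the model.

CHF 54.41

Two-stage DDM. Project D₁…D_3 at 0.1765, terminal growth 0.043, discount at r = 0.17.
D_1 = 5.6237
D_2 = 6.6162
D_3 = 7.7840
Terminal value at t=3: TV = D_4/(r−g) = 8.1187/(0.17−0.043) = 63.9270
P₀ = 5.6237/(1+0.17)^1 + 6.6162/(1+0.17)^2 + 7.7840/(1+0.17)^3 + 63.9270/(1+0.17)^3 = 54.4141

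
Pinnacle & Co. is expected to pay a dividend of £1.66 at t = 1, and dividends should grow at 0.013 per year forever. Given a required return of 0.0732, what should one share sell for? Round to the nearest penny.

Gordon growth model: P₀ = D₁/(r − g), with D₁ = 1.66 given directly.
P₀ = 1.6600 / (0.0732 − 0.013) = 1.6600 / 0.0602 = 27.5748

£27.57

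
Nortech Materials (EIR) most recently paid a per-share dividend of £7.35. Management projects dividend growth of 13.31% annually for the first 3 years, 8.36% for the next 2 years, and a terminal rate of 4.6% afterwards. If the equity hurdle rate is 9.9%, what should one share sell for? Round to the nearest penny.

Three-stage DDM. Project D₁…D_5; terminal Gordon value at t=5 with g = 0.046; discount at r = 0.099.
D_1 = 8.3283
D_2 = 9.4368
D_3 = 10.6928
D_4 = 11.5867
D_5 = 12.5554
TV_5 = 13.1329/(0.099−0.046) = 247.7912
P₀ = Σ Dₜ/(1+r)ᵗ + TV_5/(1+r)^5 = 193.7812

£193.78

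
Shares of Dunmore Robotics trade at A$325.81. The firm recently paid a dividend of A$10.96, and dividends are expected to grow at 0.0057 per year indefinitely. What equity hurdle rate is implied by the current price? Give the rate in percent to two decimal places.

Rearranging the constant-growth DDM: r = D₁/P₀ + g.
D₁ = 10.96 × (1 + 0.0057) = 11.0225.
r = 11.0225 / 325.81 + 0.0057 = 0.03383 + 0.0057 = 0.03953

3.95%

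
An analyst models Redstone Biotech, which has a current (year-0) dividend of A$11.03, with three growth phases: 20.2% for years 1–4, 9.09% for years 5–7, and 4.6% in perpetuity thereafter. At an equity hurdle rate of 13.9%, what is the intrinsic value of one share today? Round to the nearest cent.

A$223.42

Three-stage DDM. Project D₁…D_7; terminal Gordon value at t=7 with g = 0.046; discount at r = 0.139.
D_1 = 13.2581
D_2 = 15.9362
D_3 = 19.1553
D_4 = 23.0247
D_5 = 25.1176
D_6 = 27.4008
D_7 = 29.8915
TV_7 = 31.2665/(0.139−0.046) = 336.1994
P₀ = Σ Dₜ/(1+r)ᵗ + TV_7/(1+r)^7 = 223.4249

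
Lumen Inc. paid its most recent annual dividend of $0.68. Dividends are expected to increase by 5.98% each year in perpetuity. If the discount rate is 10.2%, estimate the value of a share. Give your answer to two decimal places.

Gordon growth model: P₀ = D₁/(r − g). D₁ = 0.68 × (1 + 0.0598) = 0.7207.
P₀ = 0.7207 / (0.102 − 0.0598) = 0.7207 / 0.0422 = 17.0773

$17.08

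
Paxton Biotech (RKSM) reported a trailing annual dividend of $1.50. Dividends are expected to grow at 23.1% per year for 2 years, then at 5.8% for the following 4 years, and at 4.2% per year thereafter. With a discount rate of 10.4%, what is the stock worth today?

Three-stage DDM. Project D₁…D_6; terminal Gordon value at t=6 with g = 0.042; discount at r = 0.104.
D_1 = 1.8465
D_2 = 2.2730
D_3 = 2.4049
D_4 = 2.5444
D_5 = 2.6919
D_6 = 2.8481
TV_6 = 2.9677/(0.104−0.042) = 47.8659
P₀ = Σ Dₜ/(1+r)ᵗ + TV_6/(1+r)^6 = 36.6890

$36.69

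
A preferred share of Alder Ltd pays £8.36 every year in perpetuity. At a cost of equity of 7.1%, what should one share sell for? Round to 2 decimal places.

£117.75

Zero-growth DDM (perpetuity): P₀ = D/r = 8.36 / 0.071 = 117.7465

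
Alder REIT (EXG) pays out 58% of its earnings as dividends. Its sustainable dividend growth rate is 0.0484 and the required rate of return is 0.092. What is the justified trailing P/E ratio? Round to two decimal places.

Justified trailing P/E = b(1+g)/(r−g) = 0.58×(1+0.0484)/(0.092−0.0484) = 13.9466

13.95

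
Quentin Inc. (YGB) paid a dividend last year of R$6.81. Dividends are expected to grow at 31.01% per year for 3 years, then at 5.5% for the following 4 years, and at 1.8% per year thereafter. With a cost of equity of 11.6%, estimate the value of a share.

Three-stage DDM. Project D₁…D_7; terminal Gordon value at t=7 with g = 0.018; discount at r = 0.116.
D_1 = 8.9218
D_2 = 11.6884
D_3 = 15.3130
D_4 = 16.1552
D_5 = 17.0438
D_6 = 17.9812
D_7 = 18.9701
TV_7 = 19.3116/(0.116−0.018) = 197.0571
P₀ = Σ Dₜ/(1+r)ᵗ + TV_7/(1+r)^7 = 158.1625

R$158.16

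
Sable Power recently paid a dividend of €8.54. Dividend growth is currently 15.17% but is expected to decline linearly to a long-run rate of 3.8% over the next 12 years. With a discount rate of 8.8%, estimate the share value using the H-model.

€293.81

H-model: P₀ = D₀[(1+g_L) + H(g_S−g_L)]/(r−g_L), with H = 12/2 = 6.
P₀ = 8.54 × [(1+0.038) + 6×(0.1517−0.038)] / (0.088−0.038)
   = 8.54 × 1.7202 / 0.05 = 293.8102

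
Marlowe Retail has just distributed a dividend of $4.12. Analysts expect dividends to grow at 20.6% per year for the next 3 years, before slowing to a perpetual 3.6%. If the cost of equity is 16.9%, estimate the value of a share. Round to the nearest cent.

Two-stage DDM. Project D₁…D_3 at 0.206, terminal growth 0.036, discount at r = 0.169.
D_1 = 4.9687
D_2 = 5.9923
D_3 = 7.2267
Terminal value at t=3: TV = D_4/(r−g) = 7.4868/(0.169−0.036) = 56.2921
P₀ = 4.9687/(1+0.169)^1 + 5.9923/(1+0.169)^2 + 7.2267/(1+0.169)^3 + 56.2921/(1+0.169)^3 = 48.3964

$48.40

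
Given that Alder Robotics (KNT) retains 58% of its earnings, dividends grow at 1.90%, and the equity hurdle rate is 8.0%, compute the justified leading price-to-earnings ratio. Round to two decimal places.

6.89

Payout ratio b = 1 − 0.58 = 0.42.
Justified leading P/E = b/(r−g) = 0.42/(0.08−0.019) = 6.8852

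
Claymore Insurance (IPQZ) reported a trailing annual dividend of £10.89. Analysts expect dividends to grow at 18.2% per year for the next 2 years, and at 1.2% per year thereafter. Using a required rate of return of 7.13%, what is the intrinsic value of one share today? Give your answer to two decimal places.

Two-stage DDM. Project D₁…D_2 at 0.182, terminal growth 0.012, discount at r = 0.0713.
D_1 = 12.8720
D_2 = 15.2147
Terminal value at t=2: TV = D_3/(r−g) = 15.3973/(0.0713−0.012) = 259.6502
P₀ = 12.8720/(1+0.0713)^1 + 15.2147/(1+0.0713)^2 + 259.6502/(1+0.0713)^2 = 251.5106

£251.51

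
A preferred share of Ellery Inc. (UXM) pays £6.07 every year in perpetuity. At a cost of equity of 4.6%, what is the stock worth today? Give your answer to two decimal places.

Zero-growth DDM (perpetuity): P₀ = D/r = 6.07 / 0.046 = 131.9565

£131.96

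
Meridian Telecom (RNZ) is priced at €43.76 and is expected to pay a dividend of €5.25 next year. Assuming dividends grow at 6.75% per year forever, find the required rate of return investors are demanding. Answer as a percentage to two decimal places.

18.75%

Rearranging the constant-growth DDM: r = D₁/P₀ + g.
r = 5.2500 / 43.76 + 0.0675 = 0.11997 + 0.0675 = 0.18747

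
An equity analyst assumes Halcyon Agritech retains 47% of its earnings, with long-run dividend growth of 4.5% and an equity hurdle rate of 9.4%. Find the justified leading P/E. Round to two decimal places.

10.82

Payout ratio b = 1 − 0.47 = 0.53.
Justified leading P/E = b/(r−g) = 0.53/(0.094−0.045) = 10.8163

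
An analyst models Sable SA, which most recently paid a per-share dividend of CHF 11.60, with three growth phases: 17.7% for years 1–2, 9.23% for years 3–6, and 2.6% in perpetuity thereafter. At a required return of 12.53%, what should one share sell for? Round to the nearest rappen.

Three-stage DDM. Project D₁…D_6; terminal Gordon value at t=6 with g = 0.026; discount at r = 0.1253.
D_1 = 13.6532
D_2 = 16.0698
D_3 = 17.5531
D_4 = 19.1732
D_5 = 20.9429
D_6 = 22.8759
TV_6 = 23.4707/(0.1253−0.026) = 236.3615
P₀ = Σ Dₜ/(1+r)ᵗ + TV_6/(1+r)^6 = 188.3745

CHF 188.37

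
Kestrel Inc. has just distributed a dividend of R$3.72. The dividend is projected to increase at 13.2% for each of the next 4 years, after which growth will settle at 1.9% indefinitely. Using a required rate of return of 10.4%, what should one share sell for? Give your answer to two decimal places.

R$65.14

Two-stage DDM. Project D₁…D_4 at 0.132, terminal growth 0.019, discount at r = 0.104.
D_1 = 4.2110
D_2 = 4.7669
D_3 = 5.3961
D_4 = 6.1084
Terminal value at t=4: TV = D_5/(r−g) = 6.2245/(0.104−0.019) = 73.2291
P₀ = 4.2110/(1+0.104)^1 + 4.7669/(1+0.104)^2 + 5.3961/(1+0.104)^3 + 6.1084/(1+0.104)^4 + 73.2291/(1+0.104)^4 = 65.1433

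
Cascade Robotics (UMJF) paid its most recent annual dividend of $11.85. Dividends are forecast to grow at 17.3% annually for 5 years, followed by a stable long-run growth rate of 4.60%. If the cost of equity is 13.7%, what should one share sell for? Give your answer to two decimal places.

Two-stage DDM. Project D₁…D_5 at 0.173, terminal growth 0.046, discount at r = 0.137.
D_1 = 13.9001
D_2 = 16.3048
D_3 = 19.1255
D_4 = 22.4342
D_5 = 26.3153
Terminal value at t=5: TV = D_6/(r−g) = 27.5258/(0.137−0.046) = 302.4814
P₀ = 13.9001/(1+0.137)^1 + 16.3048/(1+0.137)^2 + 19.1255/(1+0.137)^3 + 22.4342/(1+0.137)^4 + 26.3153/(1+0.137)^5 + 302.4814/(1+0.137)^5 = 224.3042

$224.30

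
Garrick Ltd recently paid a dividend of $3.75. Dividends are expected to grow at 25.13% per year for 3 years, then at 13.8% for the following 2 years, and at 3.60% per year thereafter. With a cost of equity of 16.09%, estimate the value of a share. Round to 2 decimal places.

$59.64

Three-stage DDM. Project D₁…D_5; terminal Gordon value at t=5 with g = 0.036; discount at r = 0.1609.
D_1 = 4.6924
D_2 = 5.8716
D_3 = 7.3471
D_4 = 8.3610
D_5 = 9.5148
TV_5 = 9.8573/(0.1609−0.036) = 78.9219
P₀ = Σ Dₜ/(1+r)ᵗ + TV_5/(1+r)^5 = 59.6411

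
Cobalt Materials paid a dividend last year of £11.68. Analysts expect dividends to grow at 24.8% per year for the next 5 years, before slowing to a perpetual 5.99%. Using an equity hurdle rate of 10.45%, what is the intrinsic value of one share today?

Two-stage DDM. Project D₁…D_5 at 0.248, terminal growth 0.0599, discount at r = 0.1045.
D_1 = 14.5766
D_2 = 18.1916
D_3 = 22.7032
D_4 = 28.3336
D_5 = 35.3603
Terminal value at t=5: TV = D_6/(r−g) = 37.4784/(0.1045−0.0599) = 840.3221
P₀ = 14.5766/(1+0.1045)^1 + 18.1916/(1+0.1045)^2 + 22.7032/(1+0.1045)^3 + 28.3336/(1+0.1045)^4 + 35.3603/(1+0.1045)^5 + 840.3221/(1+0.1045)^5 = 596.7413

£596.74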